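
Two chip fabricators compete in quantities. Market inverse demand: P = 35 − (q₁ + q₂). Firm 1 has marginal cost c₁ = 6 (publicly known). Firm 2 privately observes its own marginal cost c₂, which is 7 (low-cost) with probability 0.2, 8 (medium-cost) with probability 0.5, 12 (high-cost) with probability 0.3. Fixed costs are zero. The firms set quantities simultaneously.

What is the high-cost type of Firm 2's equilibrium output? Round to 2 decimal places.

Type-c best response for Firm 2: q₂(c) = (35 − c)/2 − q₁/2.
Firm 1 maximizes expected profit; its first-order condition is 35 − 2q₁ − E[q₂] − 6 = 0.
Substituting E[q₂] and solving: E[c₂] = 9, so q₁ = (35 − 2·6 + 9)/3 = 10.6667.
q₂(high-cost) = (35 − 12 − 10.6667)/2 = 6.16667.

6.17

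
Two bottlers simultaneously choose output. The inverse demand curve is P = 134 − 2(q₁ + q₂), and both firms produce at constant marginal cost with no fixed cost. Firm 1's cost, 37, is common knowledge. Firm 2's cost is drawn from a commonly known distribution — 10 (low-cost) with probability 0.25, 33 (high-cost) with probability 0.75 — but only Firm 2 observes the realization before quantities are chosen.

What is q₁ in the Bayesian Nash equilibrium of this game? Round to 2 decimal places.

Each type of Firm 2 best-responds to q₁; Firm 1 best-responds to the expected q₂ over Firm 2's types.
Firm 2 with cost c maximizes (134 − 2(q₁+q₂) − c)·q₂, giving q₂(c) = (134 − c − 2q₁)/4.
E[c₂] = 0.25·10 + 0.75·33 = 27.25
Firm 1's FOC against E[q₂] yields q₁ = (134 − 2·37 + E[c₂])/6 = (134 − 74 + 27.25)/6 = 14.5417.

14.54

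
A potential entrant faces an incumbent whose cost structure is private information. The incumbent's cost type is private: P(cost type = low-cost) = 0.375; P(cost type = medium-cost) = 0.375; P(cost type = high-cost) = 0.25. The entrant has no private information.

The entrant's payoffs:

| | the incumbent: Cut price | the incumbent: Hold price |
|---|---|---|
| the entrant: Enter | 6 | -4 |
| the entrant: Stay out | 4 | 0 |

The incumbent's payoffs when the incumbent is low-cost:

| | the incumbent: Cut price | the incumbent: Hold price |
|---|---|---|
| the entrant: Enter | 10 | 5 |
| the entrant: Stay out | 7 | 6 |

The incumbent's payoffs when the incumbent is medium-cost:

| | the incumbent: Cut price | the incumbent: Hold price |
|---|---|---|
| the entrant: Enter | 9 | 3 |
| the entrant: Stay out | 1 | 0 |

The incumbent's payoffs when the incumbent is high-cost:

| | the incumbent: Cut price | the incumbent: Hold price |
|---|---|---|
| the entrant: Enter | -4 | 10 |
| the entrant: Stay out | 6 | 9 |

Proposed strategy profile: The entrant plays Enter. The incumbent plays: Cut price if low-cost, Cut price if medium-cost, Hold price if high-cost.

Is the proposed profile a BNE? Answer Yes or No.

The entrant plays Enter: E[Enter] = 0.375·(6) + 0.375·(6) + 0.25·(-4) = 3.5; E[Stay out] = 3. Best-responding. ✓
The incumbent (cost type low-cost), facing Enter: Cut price gives 10, Hold price gives 5. Proposed Cut price is best. ✓
The incumbent (cost type medium-cost), facing Enter: Cut price gives 9, Hold price gives 3. Proposed Cut price is best. ✓
The incumbent (cost type high-cost), facing Enter: Cut price gives -4, Hold price gives 10. Proposed Hold price is best. ✓

Yes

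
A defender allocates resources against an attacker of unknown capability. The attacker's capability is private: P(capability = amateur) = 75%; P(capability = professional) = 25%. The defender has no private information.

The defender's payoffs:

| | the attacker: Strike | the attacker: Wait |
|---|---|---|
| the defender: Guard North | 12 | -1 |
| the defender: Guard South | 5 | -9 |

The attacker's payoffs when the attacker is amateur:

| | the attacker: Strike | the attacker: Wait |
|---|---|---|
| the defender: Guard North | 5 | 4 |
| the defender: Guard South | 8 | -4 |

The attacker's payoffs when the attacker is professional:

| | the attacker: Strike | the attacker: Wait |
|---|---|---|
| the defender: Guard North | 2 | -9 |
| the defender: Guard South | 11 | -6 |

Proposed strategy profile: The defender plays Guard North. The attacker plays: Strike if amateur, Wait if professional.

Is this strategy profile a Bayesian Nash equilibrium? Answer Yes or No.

No

A profile is a BNE iff every type of every player is best-responding given beliefs about the other side.
The defender plays Guard North: E[Guard North] = 0.75·(12) + 0.25·(-1) = 8.75; E[Guard South] = 1.5. Best-responding. ✓
The attacker (capability amateur), facing Guard North: Strike gives 5, Wait gives 4. Proposed Strike is best. ✓
The attacker (capability professional), facing Guard North: Strike gives 2, Wait gives -9. Proposed Wait is not best — profitable deviation exists. ✗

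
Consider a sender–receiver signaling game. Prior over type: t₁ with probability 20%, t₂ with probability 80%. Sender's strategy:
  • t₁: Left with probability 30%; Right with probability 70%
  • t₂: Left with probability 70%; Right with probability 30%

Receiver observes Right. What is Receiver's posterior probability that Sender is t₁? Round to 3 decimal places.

P(Right) = 0.2·0.7 + 0.8·0.3 = 0.38
P(t₁ | Right) = (0.2·0.7) / 0.38 = 0.14 / 0.38 = 0.368421

0.368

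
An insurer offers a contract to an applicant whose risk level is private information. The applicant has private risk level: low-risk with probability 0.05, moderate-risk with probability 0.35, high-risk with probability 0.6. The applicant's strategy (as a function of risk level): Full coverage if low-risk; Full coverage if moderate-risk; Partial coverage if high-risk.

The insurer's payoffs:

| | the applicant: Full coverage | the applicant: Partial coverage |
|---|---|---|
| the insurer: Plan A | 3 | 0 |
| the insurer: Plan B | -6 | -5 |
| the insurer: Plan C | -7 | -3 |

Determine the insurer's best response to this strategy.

Compute the insurer's expected payoff for each action, taking the expectation over the applicant's type.
E[Plan A] = 0.05·(3) + 0.35·(3) + 0.6·(0) = 1.2
E[Plan B] = 0.05·(-6) + 0.35·(-6) + 0.6·(-5) = -5.4
E[Plan C] = 0.05·(-7) + 0.35·(-7) + 0.6·(-3) = -4.6
Best response: Plan A (1.2 is the largest).

Plan A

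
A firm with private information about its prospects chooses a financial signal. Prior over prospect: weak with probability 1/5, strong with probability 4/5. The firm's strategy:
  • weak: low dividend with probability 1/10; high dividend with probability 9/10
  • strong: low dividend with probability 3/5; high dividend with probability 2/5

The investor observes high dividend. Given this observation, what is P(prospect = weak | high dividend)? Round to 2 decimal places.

P(high dividend) = (1/5)·(9/10) + (4/5)·(2/5) = 1/2
P(weak | high dividend) = ((1/5)·(9/10)) / (1/2) = (9/50) / (1/2) = 9/25

0.36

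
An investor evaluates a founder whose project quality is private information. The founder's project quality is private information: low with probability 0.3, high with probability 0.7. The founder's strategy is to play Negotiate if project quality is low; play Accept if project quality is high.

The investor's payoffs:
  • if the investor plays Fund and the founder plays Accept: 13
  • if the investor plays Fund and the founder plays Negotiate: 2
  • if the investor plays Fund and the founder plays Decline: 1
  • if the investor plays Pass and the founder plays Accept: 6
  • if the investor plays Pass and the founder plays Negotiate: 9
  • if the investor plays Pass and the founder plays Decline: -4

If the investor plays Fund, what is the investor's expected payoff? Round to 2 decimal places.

9.70

E[Fund] = 0.3·2 + 0.7·13 = 0.6 + 9.1 = 9.7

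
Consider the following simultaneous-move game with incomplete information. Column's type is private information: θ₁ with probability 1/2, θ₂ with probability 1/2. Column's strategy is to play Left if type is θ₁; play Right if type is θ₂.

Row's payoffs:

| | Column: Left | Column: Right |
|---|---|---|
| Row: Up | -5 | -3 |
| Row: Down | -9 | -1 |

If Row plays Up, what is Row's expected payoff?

-4

Take the expectation over Column's type, weighting each type's action by its prior probability.
E[Up] = 1/2·(-5) + 1/2·(-3) = (-5/2) + (-3/2) = -4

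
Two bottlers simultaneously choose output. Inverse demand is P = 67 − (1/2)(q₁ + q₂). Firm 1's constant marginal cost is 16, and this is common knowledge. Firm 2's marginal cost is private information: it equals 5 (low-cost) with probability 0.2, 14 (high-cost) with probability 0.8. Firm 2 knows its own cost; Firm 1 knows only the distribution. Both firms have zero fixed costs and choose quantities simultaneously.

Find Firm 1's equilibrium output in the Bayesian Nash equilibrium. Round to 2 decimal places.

31.47

Each type of Firm 2 best-responds to q₁; Firm 1 best-responds to the expected q₂ over Firm 2's types.
Firm 2 with cost c maximizes (67 − (1/2)(q₁+q₂) − c)·q₂, giving q₂(c) = (67 − c − (1/2)q₁).
E[c₂] = 0.2·5 + 0.8·14 = 12.2
Firm 1's FOC against E[q₂] yields q₁ = (67 − 2·16 + E[c₂])/(3/2) = (67 − 32 + 12.2)/(3/2) = 31.4667.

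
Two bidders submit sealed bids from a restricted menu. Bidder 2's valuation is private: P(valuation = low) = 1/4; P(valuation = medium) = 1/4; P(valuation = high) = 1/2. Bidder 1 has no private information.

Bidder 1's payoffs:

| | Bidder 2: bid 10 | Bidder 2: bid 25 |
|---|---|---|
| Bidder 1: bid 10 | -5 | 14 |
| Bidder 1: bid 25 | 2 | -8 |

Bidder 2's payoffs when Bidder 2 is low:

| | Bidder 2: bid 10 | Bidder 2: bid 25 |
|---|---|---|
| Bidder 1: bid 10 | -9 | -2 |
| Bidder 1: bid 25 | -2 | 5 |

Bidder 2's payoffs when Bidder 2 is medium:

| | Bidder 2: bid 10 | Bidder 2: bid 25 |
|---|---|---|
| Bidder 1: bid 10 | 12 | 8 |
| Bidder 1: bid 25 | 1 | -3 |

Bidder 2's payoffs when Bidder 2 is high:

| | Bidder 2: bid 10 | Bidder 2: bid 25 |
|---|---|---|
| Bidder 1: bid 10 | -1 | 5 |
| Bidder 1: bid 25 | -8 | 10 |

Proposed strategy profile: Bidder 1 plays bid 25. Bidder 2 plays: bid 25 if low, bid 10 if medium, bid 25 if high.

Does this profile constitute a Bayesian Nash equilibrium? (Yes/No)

Bidder 1 plays bid 25: E[bid 25] = 1/4·(-8) + 1/4·(2) + 1/2·(-8) = -11/2; E[bid 10] = 37/4. Not best-responding. ✗
Bidder 2 (valuation low), facing bid 25: bid 10 gives -2, bid 25 gives 5. Proposed bid 25 is best. ✓
Bidder 2 (valuation medium), facing bid 25: bid 10 gives 1, bid 25 gives -3. Proposed bid 10 is best. ✓
Bidder 2 (valuation high), facing bid 25: bid 10 gives -8, bid 25 gives 10. Proposed bid 25 is best. ✓

No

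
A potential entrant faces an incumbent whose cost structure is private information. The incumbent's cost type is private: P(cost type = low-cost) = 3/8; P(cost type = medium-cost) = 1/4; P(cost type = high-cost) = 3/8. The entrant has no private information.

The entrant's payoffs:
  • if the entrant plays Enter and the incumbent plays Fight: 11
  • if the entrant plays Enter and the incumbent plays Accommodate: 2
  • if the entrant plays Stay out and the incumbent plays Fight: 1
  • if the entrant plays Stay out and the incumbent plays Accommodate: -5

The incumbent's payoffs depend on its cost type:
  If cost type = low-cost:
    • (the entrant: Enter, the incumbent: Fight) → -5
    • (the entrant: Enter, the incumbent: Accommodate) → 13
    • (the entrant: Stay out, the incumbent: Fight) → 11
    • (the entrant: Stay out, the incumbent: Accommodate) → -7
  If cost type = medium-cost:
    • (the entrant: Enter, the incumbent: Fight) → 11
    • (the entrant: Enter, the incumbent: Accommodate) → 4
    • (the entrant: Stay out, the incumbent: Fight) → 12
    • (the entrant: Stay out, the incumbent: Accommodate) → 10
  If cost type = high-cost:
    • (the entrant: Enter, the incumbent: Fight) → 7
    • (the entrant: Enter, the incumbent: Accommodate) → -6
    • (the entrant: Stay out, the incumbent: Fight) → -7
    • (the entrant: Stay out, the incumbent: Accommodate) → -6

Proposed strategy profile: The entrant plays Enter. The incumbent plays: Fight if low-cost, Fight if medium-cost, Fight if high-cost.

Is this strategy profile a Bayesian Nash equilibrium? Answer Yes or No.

A profile is a BNE iff every type of every player is best-responding given beliefs about the other side.
The entrant plays Enter: E[Enter] = 3/8·(11) + 1/4·(11) + 3/8·(11) = 11; E[Stay out] = 1. Best-responding. ✓
The incumbent (cost type low-cost), facing Enter: Fight gives -5, Accommodate gives 13. Proposed Fight is not best — profitable deviation exists. ✗
The incumbent (cost type medium-cost), facing Enter: Fight gives 11, Accommodate gives 4. Proposed Fight is best. ✓
The incumbent (cost type high-cost), facing Enter: Fight gives 7, Accommodate gives -6. Proposed Fight is best. ✓

No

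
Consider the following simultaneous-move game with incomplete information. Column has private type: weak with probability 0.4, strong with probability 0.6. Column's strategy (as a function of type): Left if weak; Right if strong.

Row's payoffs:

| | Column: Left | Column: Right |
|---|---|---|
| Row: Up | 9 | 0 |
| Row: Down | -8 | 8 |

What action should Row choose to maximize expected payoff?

Compute Row's expected payoff for each action, taking the expectation over Column's type.
E[Up] = 0.4·(9) + 0.6·(0) = 3.6
E[Down] = 0.4·(-8) + 0.6·(8) = 1.6
Best response: Up (3.6 is the largest).

Up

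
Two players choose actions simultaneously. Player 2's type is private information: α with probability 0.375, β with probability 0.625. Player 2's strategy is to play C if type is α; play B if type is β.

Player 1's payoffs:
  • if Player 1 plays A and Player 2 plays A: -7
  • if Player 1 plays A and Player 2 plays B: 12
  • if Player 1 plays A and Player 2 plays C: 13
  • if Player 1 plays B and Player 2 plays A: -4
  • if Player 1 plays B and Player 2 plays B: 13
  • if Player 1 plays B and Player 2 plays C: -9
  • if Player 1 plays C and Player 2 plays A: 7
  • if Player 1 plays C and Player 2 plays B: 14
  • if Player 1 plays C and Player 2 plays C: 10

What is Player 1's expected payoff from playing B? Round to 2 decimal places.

Take the expectation over Player 2's type, weighting each type's action by its prior probability.
E[B] = 0.375·(-9) + 0.625·13 = (-3.375) + 8.125 = 4.75

4.75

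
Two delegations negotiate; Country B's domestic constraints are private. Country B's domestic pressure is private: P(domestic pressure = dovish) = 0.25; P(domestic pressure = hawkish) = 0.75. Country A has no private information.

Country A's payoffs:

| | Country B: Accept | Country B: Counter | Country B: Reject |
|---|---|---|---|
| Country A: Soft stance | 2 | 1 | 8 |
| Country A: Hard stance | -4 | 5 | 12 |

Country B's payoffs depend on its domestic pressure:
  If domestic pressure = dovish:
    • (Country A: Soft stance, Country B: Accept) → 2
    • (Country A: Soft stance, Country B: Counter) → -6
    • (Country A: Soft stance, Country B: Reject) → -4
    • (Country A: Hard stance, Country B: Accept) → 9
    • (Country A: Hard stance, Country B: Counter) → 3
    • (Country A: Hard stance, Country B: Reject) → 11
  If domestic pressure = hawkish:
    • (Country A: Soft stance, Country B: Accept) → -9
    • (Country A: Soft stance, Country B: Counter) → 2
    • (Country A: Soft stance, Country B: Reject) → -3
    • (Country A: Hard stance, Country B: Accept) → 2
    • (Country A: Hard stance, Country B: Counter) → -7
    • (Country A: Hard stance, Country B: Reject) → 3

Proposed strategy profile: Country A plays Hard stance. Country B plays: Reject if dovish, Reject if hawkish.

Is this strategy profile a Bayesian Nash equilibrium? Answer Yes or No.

A profile is a BNE iff every type of every player is best-responding given beliefs about the other side.
Country A plays Hard stance: E[Hard stance] = 0.25·(12) + 0.75·(12) = 12; E[Soft stance] = 8. Best-responding. ✓
Country B (domestic pressure dovish), facing Hard stance: Accept gives 9, Counter gives 3, Reject gives 11. Proposed Reject is best. ✓
Country B (domestic pressure hawkish), facing Hard stance: Accept gives 2, Counter gives -7, Reject gives 3. Proposed Reject is best. ✓

Yes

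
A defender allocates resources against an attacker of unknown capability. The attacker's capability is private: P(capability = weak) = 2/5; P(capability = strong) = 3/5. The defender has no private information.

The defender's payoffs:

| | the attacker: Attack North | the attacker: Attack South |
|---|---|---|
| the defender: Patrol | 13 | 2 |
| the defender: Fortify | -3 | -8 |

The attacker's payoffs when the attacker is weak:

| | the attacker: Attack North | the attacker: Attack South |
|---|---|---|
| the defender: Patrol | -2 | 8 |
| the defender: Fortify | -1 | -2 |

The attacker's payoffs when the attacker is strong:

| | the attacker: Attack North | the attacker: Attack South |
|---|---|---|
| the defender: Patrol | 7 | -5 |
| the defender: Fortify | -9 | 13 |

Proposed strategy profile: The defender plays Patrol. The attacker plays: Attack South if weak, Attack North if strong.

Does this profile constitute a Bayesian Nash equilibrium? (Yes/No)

Yes

The defender plays Patrol: E[Patrol] = 2/5·(2) + 3/5·(13) = 43/5; E[Fortify] = -5. Best-responding. ✓
The attacker (capability weak), facing Patrol: Attack North gives -2, Attack South gives 8. Proposed Attack South is best. ✓
The attacker (capability strong), facing Patrol: Attack North gives 7, Attack South gives -5. Proposed Attack North is best. ✓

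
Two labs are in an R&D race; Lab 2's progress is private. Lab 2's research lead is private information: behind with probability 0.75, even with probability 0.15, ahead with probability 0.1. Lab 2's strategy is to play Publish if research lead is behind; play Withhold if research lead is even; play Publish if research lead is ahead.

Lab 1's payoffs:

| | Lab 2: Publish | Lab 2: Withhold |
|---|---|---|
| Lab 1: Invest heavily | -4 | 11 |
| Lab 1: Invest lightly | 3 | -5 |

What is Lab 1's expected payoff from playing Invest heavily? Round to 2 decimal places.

E[Invest heavily] = 0.75·(-4) + 0.15·11 + 0.1·(-4) = (-3) + 1.65 + (-0.4) = -1.75

-1.75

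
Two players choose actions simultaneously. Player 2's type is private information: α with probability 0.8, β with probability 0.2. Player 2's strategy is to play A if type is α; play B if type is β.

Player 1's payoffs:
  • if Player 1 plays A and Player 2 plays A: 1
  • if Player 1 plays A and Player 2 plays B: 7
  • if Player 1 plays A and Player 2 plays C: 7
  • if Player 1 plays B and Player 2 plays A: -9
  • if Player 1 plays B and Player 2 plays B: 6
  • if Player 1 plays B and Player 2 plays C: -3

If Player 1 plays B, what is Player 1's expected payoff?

-6

E[B] = 0.8·(-9) + 0.2·6 = (-7.2) + 1.2 = -6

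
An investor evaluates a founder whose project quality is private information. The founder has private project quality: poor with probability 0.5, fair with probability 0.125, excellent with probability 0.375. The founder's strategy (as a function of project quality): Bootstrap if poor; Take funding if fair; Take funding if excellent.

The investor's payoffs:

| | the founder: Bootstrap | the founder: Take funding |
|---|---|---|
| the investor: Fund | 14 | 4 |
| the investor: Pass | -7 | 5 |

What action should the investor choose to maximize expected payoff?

E[Fund] = 0.5·(14) + 0.125·(4) + 0.375·(4) = 9
E[Pass] = 0.5·(-7) + 0.125·(5) + 0.375·(5) = -1
Best response: Fund (9 is the largest).

Fund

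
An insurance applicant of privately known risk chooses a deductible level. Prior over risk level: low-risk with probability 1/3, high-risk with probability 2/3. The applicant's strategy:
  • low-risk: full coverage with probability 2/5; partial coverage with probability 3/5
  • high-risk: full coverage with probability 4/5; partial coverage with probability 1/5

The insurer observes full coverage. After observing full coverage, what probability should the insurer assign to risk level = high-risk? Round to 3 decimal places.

0.800

P(full coverage) = (1/3)·(2/5) + (2/3)·(4/5) = 2/3
P(high-risk | full coverage) = ((2/3)·(4/5)) / (2/3) = (8/15) / (2/3) = 4/5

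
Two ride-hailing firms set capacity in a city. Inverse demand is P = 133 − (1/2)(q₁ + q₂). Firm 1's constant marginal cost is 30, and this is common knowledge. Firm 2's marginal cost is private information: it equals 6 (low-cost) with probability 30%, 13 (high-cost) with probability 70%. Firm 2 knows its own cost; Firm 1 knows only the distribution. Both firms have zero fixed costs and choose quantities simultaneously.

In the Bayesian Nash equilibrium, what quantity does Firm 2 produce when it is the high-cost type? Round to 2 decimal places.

Type-c best response for Firm 2: q₂(c) = (133 − c) − q₁/2.
Firm 1 maximizes expected profit; its first-order condition is 133 − q₁ − (1/2)E[q₂] − 30 = 0.
Substituting E[q₂] and solving: E[c₂] = 10.9, so q₁ = (133 − 2·30 + 10.9)/(3/2) = 55.9333.
q₂(high-cost) = (133 − 13 − (1/2)·55.9333) = 92.0333.

92.03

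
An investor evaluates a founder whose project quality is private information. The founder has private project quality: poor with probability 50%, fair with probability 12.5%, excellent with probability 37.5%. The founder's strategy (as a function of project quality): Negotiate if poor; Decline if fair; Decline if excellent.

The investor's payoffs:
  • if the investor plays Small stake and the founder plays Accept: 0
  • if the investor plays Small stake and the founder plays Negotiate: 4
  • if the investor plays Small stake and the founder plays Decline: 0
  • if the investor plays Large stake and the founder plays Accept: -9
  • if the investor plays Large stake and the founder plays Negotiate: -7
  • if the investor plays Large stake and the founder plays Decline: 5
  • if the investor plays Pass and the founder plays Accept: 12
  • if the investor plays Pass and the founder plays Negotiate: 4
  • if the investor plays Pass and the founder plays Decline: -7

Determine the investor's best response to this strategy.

E[Small stake] = 0.5·(4) + 0.125·(0) + 0.375·(0) = 2
E[Large stake] = 0.5·(-7) + 0.125·(5) + 0.375·(5) = -1
E[Pass] = 0.5·(4) + 0.125·(-7) + 0.375·(-7) = -1.5
Best response: Small stake (2 is the largest).

Small stake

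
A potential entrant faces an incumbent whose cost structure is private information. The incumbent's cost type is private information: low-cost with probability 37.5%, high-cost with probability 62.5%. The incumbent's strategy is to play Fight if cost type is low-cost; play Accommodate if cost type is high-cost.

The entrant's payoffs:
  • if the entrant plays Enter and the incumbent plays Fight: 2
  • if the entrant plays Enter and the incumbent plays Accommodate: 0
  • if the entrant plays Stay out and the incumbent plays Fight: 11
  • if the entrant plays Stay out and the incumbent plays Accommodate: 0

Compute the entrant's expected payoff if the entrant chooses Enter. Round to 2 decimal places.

0.75

E[Enter] = 0.375·2 + 0.625·0 = 0.75 + 0 = 0.75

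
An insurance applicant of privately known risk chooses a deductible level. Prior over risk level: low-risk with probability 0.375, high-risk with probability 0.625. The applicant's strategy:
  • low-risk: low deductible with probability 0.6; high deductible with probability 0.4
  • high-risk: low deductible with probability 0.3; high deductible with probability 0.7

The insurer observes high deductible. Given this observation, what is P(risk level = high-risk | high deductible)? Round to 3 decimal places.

Apply Bayes' rule using the sender's strategy as the likelihood.
P(high deductible) = 0.375·0.4 + 0.625·0.7 = 0.5875
P(high-risk | high deductible) = (0.625·0.7) / 0.5875 = 0.4375 / 0.5875 = 0.744681

0.745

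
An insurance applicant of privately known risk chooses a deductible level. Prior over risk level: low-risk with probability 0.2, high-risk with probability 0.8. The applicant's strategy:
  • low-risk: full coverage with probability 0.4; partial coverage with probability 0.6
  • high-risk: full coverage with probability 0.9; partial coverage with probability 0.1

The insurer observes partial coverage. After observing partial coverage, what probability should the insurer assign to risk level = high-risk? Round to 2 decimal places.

P(partial coverage) = 0.2·0.6 + 0.8·0.1 = 0.2
P(high-risk | partial coverage) = (0.8·0.1) / 0.2 = 0.08 / 0.2 = 0.4

0.40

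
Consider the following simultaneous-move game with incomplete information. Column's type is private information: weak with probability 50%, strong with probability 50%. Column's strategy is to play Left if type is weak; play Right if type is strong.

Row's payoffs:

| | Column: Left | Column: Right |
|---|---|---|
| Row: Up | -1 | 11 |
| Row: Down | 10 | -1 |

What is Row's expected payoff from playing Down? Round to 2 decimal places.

4.50

E[Down] = 0.5·10 + 0.5·(-1) = 5 + (-0.5) = 4.5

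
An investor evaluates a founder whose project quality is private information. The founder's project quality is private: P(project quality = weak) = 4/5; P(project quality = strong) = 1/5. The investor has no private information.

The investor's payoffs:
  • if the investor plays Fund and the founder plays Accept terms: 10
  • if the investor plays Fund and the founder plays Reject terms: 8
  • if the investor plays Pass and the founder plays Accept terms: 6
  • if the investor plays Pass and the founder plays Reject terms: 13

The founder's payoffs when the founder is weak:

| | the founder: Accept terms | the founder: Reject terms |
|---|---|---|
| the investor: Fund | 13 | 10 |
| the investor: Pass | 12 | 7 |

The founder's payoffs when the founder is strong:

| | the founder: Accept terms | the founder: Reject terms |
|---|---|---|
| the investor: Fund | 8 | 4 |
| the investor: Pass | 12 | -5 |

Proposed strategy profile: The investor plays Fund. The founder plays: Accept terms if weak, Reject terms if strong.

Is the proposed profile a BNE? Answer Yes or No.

No

The investor plays Fund: E[Fund] = 4/5·(10) + 1/5·(8) = 48/5; E[Pass] = 37/5. Best-responding. ✓
The founder (project quality weak), facing Fund: Accept terms gives 13, Reject terms gives 10. Proposed Accept terms is best. ✓
The founder (project quality strong), facing Fund: Accept terms gives 8, Reject terms gives 4. Proposed Reject terms is not best — profitable deviation exists. ✗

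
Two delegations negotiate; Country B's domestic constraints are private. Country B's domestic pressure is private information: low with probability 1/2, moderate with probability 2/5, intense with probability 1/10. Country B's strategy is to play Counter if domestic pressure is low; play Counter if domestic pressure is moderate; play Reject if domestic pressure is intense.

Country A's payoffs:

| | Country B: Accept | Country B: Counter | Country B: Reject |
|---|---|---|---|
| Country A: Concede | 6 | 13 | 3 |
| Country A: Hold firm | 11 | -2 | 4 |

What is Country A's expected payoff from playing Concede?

E[Concede] = 1/2·13 + 2/5·13 + 1/10·3 = 13/2 + 26/5 + 3/10 = 12

12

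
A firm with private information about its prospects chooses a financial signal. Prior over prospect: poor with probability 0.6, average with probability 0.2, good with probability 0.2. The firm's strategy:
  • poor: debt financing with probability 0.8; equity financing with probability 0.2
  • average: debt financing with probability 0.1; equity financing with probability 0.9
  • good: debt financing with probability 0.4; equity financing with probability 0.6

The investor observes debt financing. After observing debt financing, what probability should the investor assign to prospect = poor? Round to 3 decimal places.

0.828

P(debt financing) = 0.6·0.8 + 0.2·0.1 + 0.2·0.4 = 0.58
P(poor | debt financing) = (0.6·0.8) / 0.58 = 0.48 / 0.58 = 0.827586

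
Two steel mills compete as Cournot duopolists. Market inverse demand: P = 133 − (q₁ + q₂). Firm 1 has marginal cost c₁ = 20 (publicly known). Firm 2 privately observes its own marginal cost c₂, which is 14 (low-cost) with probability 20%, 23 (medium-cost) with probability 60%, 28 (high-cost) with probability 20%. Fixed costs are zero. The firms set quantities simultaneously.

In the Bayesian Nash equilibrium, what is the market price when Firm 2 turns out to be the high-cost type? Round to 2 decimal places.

Firm 2 with cost c maximizes (133 − (q₁+q₂) − c)·q₂, giving q₂(c) = (133 − c − q₁)/2.
E[c₂] = 0.2·14 + 0.6·23 + 0.2·28 = 22.2
Firm 1's FOC against E[q₂] yields q₁ = (133 − 2·20 + E[c₂])/3 = (133 − 40 + 22.2)/3 = 38.4.
q₂(high-cost) = 33.3, so P = 133 − (38.4 + 33.3) = 61.3.

61.30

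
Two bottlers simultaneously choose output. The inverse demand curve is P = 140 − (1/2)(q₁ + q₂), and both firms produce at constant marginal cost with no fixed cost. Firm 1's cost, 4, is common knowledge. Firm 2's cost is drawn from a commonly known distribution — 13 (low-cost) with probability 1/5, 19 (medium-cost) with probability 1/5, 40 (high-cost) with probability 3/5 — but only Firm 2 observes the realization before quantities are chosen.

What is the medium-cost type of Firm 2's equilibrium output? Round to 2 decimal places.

66.87

Type-c best response for Firm 2: q₂(c) = (140 − c) − q₁/2.
Firm 1 maximizes expected profit; its first-order condition is 140 − q₁ − (1/2)E[q₂] − 4 = 0.
Substituting E[q₂] and solving: E[c₂] = 30.4, so q₁ = (140 − 2·4 + 30.4)/(3/2) = 108.267.
q₂(medium-cost) = (140 − 19 − (1/2)·108.267) = 66.8667.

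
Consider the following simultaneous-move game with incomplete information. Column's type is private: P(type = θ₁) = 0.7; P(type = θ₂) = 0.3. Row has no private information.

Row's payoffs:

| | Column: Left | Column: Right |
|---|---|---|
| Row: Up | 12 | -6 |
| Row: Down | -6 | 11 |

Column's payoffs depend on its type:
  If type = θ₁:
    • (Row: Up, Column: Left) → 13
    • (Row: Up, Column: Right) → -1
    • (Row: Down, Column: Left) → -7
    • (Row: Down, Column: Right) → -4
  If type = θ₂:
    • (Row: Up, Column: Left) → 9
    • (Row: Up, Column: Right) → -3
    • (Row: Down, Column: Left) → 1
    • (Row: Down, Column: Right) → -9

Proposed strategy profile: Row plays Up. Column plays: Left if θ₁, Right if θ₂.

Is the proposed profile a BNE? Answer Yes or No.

No

Row plays Up: E[Up] = 0.7·(12) + 0.3·(-6) = 6.6; E[Down] = -0.9. Best-responding. ✓
Column (type θ₁), facing Up: Left gives 13, Right gives -1. Proposed Left is best. ✓
Column (type θ₂), facing Up: Left gives 9, Right gives -3. Proposed Right is not best — profitable deviation exists. ✗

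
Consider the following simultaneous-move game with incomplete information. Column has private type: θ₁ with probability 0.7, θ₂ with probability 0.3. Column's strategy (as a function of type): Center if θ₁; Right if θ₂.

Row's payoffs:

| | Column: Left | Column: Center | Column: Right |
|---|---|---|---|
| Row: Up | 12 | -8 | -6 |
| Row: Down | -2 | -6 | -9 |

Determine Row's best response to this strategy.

Down

E[Up] = 0.7·(-8) + 0.3·(-6) = -7.4
E[Down] = 0.7·(-6) + 0.3·(-9) = -6.9
Best response: Down (-6.9 is the largest).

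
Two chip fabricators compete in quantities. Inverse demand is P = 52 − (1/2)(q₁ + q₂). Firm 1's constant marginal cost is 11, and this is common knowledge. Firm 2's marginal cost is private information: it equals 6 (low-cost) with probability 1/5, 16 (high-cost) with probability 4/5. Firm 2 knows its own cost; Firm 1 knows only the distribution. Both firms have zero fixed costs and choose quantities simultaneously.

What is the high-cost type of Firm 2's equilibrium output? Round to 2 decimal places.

Type-c best response for Firm 2: q₂(c) = (52 − c) − q₁/2.
Firm 1 maximizes expected profit; its first-order condition is 52 − q₁ − (1/2)E[q₂] − 11 = 0.
Substituting E[q₂] and solving: E[c₂] = 14, so q₁ = (52 − 2·11 + 14)/(3/2) = 29.3333.
q₂(high-cost) = (52 − 16 − (1/2)·29.3333) = 21.3333.

21.33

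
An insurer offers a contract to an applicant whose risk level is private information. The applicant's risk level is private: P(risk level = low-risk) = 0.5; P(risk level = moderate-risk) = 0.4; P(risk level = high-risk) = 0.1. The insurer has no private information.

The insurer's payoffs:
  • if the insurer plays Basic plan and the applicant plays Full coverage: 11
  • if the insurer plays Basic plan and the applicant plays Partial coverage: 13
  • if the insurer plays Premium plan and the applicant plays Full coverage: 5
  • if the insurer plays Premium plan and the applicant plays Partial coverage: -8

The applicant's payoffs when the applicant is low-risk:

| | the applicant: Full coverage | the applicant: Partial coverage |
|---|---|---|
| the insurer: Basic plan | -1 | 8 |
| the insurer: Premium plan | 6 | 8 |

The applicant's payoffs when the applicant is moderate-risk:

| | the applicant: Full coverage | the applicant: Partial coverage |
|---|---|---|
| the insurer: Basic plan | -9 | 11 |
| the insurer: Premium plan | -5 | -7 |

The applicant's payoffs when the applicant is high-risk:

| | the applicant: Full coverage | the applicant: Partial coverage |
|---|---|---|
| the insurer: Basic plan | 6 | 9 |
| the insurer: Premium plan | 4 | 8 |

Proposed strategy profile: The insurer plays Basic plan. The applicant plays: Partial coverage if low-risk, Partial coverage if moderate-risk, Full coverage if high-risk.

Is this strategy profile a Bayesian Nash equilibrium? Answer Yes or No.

No

A profile is a BNE iff every type of every player is best-responding given beliefs about the other side.
The insurer plays Basic plan: E[Basic plan] = 0.5·(13) + 0.4·(13) + 0.1·(11) = 12.8; E[Premium plan] = -6.7. Best-responding. ✓
The applicant (risk level low-risk), facing Basic plan: Full coverage gives -1, Partial coverage gives 8. Proposed Partial coverage is best. ✓
The applicant (risk level moderate-risk), facing Basic plan: Full coverage gives -9, Partial coverage gives 11. Proposed Partial coverage is best. ✓
The applicant (risk level high-risk), facing Basic plan: Full coverage gives 6, Partial coverage gives 9. Proposed Full coverage is not best — profitable deviation exists. ✗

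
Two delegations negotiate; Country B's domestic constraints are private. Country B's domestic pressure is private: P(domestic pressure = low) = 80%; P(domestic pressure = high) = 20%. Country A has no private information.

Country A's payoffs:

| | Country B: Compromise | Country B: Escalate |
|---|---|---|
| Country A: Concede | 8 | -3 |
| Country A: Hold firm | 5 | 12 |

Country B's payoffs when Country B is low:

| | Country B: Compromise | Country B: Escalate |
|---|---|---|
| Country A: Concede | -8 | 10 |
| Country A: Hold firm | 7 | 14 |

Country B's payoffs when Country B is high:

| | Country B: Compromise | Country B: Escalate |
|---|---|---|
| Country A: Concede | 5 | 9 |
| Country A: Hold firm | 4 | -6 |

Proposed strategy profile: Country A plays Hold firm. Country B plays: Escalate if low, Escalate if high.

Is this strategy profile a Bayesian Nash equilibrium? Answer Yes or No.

No

Country A plays Hold firm: E[Hold firm] = 0.8·(12) + 0.2·(12) = 12; E[Concede] = -3. Best-responding. ✓
Country B (domestic pressure low), facing Hold firm: Compromise gives 7, Escalate gives 14. Proposed Escalate is best. ✓
Country B (domestic pressure high), facing Hold firm: Compromise gives 4, Escalate gives -6. Proposed Escalate is not best — profitable deviation exists. ✗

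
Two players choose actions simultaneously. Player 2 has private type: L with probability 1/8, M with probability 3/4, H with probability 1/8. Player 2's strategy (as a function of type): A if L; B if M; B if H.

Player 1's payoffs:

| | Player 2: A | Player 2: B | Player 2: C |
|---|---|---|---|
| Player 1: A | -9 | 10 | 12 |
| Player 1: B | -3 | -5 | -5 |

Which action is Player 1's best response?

Compute Player 1's expected payoff for each action, taking the expectation over Player 2's type.
E[A] = 1/8·(-9) + 3/4·(10) + 1/8·(10) = 61/8
E[B] = 1/8·(-3) + 3/4·(-5) + 1/8·(-5) = -19/4
Best response: A (61/8 is the largest).

A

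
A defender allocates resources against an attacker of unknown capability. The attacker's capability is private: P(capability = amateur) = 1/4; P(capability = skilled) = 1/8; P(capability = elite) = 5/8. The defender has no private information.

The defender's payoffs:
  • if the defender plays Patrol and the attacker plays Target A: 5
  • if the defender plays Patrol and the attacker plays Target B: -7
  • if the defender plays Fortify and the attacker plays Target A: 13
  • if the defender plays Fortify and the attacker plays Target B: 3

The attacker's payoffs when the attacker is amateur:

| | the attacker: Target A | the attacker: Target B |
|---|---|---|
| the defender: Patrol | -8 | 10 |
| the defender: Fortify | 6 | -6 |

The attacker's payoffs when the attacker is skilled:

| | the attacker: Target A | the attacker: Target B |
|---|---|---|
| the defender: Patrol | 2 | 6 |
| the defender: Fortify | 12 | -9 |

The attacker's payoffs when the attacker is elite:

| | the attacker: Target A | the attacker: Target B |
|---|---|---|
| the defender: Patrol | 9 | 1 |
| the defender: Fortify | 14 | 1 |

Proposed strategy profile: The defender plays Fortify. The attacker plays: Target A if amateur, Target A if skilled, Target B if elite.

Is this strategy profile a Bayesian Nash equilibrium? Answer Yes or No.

No

The defender plays Fortify: E[Fortify] = 1/4·(13) + 1/8·(13) + 5/8·(3) = 27/4; E[Patrol] = -5/2. Best-responding. ✓
The attacker (capability amateur), facing Fortify: Target A gives 6, Target B gives -6. Proposed Target A is best. ✓
The attacker (capability skilled), facing Fortify: Target A gives 12, Target B gives -9. Proposed Target A is best. ✓
The attacker (capability elite), facing Fortify: Target A gives 14, Target B gives 1. Proposed Target B is not best — profitable deviation exists. ✗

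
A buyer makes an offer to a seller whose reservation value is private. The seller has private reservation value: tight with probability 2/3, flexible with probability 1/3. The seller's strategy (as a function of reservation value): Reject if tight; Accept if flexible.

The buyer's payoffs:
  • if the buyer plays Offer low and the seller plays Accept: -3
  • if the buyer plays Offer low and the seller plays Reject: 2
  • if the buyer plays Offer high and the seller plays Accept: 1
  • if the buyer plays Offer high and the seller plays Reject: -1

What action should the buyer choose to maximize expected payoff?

Offer low

E[Offer low] = 2/3·(2) + 1/3·(-3) = 1/3
E[Offer high] = 2/3·(-1) + 1/3·(1) = -1/3
Best response: Offer low (1/3 is the largest).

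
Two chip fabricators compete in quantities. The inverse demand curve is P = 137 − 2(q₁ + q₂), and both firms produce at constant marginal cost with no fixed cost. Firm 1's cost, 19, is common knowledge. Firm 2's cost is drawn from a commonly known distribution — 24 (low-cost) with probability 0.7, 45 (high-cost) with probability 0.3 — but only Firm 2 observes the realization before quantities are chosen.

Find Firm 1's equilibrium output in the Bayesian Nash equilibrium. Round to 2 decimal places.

21.55

Firm 2 with cost c maximizes (137 − 2(q₁+q₂) − c)·q₂, giving q₂(c) = (137 − c − 2q₁)/4.
E[c₂] = 0.7·24 + 0.3·45 = 30.3
Firm 1's FOC against E[q₂] yields q₁ = (137 − 2·19 + E[c₂])/6 = (137 − 38 + 30.3)/6 = 21.55.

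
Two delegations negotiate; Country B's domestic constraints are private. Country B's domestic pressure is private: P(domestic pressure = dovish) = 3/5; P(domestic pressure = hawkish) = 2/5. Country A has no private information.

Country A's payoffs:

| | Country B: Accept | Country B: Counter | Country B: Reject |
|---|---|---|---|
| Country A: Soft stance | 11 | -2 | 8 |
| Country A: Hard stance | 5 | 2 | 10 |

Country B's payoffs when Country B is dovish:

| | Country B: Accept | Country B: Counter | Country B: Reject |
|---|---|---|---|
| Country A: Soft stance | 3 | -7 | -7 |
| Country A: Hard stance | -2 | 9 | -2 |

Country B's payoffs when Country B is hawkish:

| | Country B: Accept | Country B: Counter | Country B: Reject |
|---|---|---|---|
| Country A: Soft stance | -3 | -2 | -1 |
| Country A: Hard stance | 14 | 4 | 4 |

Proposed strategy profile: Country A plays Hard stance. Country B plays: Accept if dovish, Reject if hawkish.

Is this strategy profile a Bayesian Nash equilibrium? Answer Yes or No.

No

Country A plays Hard stance: E[Hard stance] = 3/5·(5) + 2/5·(10) = 7; E[Soft stance] = 49/5. Not best-responding. ✗
Country B (domestic pressure dovish), facing Hard stance: Accept gives -2, Counter gives 9, Reject gives -2. Proposed Accept is not best — profitable deviation exists. ✗
Country B (domestic pressure hawkish), facing Hard stance: Accept gives 14, Counter gives 4, Reject gives 4. Proposed Reject is not best — profitable deviation exists. ✗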